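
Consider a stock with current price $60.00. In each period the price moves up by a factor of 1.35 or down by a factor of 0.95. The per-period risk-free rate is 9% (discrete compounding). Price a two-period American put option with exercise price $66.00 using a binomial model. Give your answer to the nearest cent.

$6.00

Risk-neutral probability p = (1 + 0.09 − 0.95)/(1.35 − 0.95) = 0.1400/0.4000 = 0.3500
Terminal stock prices: S_uu = 109.4, S_ud = 76.95, S_dd = 54.15
Terminal payoffs (K − S): max(-43.35, 0) = 0, max(-10.95, 0) = 0, max(11.85, 0) = 11.85
Node u (S = 81): continuation = 1/1.09·[0.3500·0.0000 + 0.6500·0.0000] = 0.0000; exercise value = 0.0000 ≤ continuation, so V_u = 0.0000
Node d (S = 57): continuation = 1/1.09·[0.3500·0.0000 + 0.6500·11.8500] = 7.0665; exercise value = 9.0000 > continuation, so V_d = 9.0000 (exercise)
Node 0 (S = 60): continuation = 1/1.09·[0.3500·0.0000 + 0.6500·9.0000] = 5.3670; exercise value = 6.0000 > continuation, so V_0 = 6.0000 (exercise)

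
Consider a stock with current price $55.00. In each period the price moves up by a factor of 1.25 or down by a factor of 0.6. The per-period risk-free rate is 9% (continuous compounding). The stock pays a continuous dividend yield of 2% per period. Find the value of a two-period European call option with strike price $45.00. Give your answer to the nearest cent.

$18.07

Per-period risk-free factor R = e^0.09 = 1.0942; dividend-adjusted growth = e^(0.09−0.02) = 1.0725.
Risk-neutral probability p = (1.0725 − 0.6)/(1.25 − 0.6) = 0.4725/0.6500 = 0.7269
Terminal stock prices: S_uu = 85.94, S_ud = 41.25, S_dd = 19.8
Terminal payoffs (S − K): max(40.94, 0) = 40.94, max(-3.75, 0) = 0, max(-25.2, 0) = 0
Node u (S = 68.75): V_u = e^(−0.09)·[0.7269·40.9375 + 0.2731·0.0000] = 27.1976
Node d (S = 33): V_d = e^(−0.09)·[0.7269·0.0000 + 0.2731·0.0000] = 0.0000
Node 0 (S = 55): V_0 = e^(−0.09)·[0.7269·27.1976 + 0.2731·0.0000] = 18.0693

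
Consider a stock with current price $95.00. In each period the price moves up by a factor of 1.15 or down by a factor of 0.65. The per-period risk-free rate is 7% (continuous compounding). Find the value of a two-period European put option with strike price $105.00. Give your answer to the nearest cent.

Risk-neutral probability p = (e^0.07 − 0.65)/(1.15 − 0.65) = 0.4225/0.5000 = 0.8450
Terminal stock prices: S_uu = 125.6, S_ud = 71.01, S_dd = 40.14
Terminal payoffs (K − S): max(-20.64, 0) = 0, max(33.99, 0) = 33.99, max(64.86, 0) = 64.86
Node u (S = 109.2): V_u = e^(−0.07)·[0.8450·0.0000 + 0.1550·33.9875] = 4.9114
Node d (S = 61.75): V_d = e^(−0.07)·[0.8450·33.9875 + 0.1550·64.8625] = 36.1514
Node 0 (S = 95): V_0 = e^(−0.07)·[0.8450·4.9114 + 0.1550·36.1514] = 9.0937

$9.09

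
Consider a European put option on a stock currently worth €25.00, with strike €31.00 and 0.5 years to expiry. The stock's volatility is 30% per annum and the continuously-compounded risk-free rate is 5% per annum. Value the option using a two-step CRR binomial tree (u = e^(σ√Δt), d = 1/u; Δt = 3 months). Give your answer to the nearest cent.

€5.92

CRR parameters: u = e^(σ√Δt) = e^(0.3·√0.25) = 1.1618, d = 1/u = 0.8607
Per-period rate: rΔt = 0.05·0.25 = 0.0125, so R = e^0.0125 = 1.0126
Risk-neutral probability p = (e^0.0125 − 0.8607)/(1.1618 − 0.8607) = 0.1519/0.3011 = 0.5043
Terminal stock prices: S_uu = 33.75, S_ud = 25, S_dd = 18.52
Terminal payoffs (K − S): max(-2.746, 0) = 0, max(6, 0) = 6, max(12.48, 0) = 12.48
Node u (S = 29.05): V_u = e^(−0.0125)·[0.5043·0.0000 + 0.4957·6.0000] = 2.9370
Node d (S = 21.52): V_d = e^(−0.0125)·[0.5043·6.0000 + 0.4957·12.4795] = 9.0972
Node 0 (S = 25): V_0 = e^(−0.0125)·[0.5043·2.9370 + 0.4957·9.0972] = 5.9160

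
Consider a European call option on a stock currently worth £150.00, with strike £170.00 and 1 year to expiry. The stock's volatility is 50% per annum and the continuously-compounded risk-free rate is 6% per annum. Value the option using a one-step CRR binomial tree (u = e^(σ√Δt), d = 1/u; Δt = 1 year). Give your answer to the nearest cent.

CRR parameters: u = e^(σ√Δt) = e^(0.5·√1) = 1.6487, d = 1/u = 0.6065
Per-period rate: rΔt = 0.06·1 = 0.06, so R = e^0.06 = 1.0618
Risk-neutral probability p = (e^0.06 − 0.6065)/(1.6487 − 0.6065) = 0.4553/1.0422 = 0.4369
Terminal stock prices: S_u = 247.3, S_d = 90.98
Terminal payoffs (S − K): max(77.31, 0) = 77.31, max(-79.02, 0) = 0
Node 0 (S = 150): V_0 = e^(−0.06)·[0.4369·77.3082 + 0.5631·0.0000] = 31.8071

£31.81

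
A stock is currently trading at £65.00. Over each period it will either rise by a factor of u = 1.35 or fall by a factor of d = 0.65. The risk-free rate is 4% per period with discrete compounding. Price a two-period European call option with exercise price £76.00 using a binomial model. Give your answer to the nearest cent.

£12.19

Risk-neutral probability p = (1 + 0.04 − 0.65)/(1.35 − 0.65) = 0.3900/0.7000 = 0.5571
Terminal stock prices: S_uu = 118.5, S_ud = 57.04, S_dd = 27.46
Terminal payoffs (S − K): max(42.46, 0) = 42.46, max(-18.96, 0) = 0, max(-48.54, 0) = 0
Node u (S = 87.75): V_u = 1/1.04·[0.5571·42.4625 + 0.4429·0.0000] = 22.7478
Node d (S = 42.25): V_d = 1/1.04·[0.5571·0.0000 + 0.4429·0.0000] = 0.0000
Node 0 (S = 65): V_0 = 1/1.04·[0.5571·22.7478 + 0.4429·0.0000] = 12.1863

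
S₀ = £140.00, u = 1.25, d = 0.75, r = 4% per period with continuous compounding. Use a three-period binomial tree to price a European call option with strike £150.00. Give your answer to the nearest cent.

£26.84

Risk-neutral probability p = (e^0.04 − 0.75)/(1.25 − 0.75) = 0.2908/0.5000 = 0.5816
Terminal stock prices: S_uuu = 273.4, S_uud = 164.1, S_udd = 98.44, S_ddd = 59.06
Terminal payoffs (S − K): max(123.4, 0) = 123.4, max(14.06, 0) = 14.06, max(-51.56, 0) = 0, max(-90.94, 0) = 0
Node uu (S = 218.8): V_uu = e^(−0.04)·[0.5816·123.4375 + 0.4184·14.0625] = 74.6316
Node ud (S = 131.2): V_ud = e^(−0.04)·[0.5816·14.0625 + 0.4184·0.0000] = 7.8583
Node dd (S = 78.75): V_dd = e^(−0.04)·[0.5816·0.0000 + 0.4184·0.0000] = 0.0000
Node u (S = 175): V_u = e^(−0.04)·[0.5816·74.6316 + 0.4184·7.8583] = 44.8642
Node d (S = 105): V_d = e^(−0.04)·[0.5816·7.8583 + 0.4184·0.0000] = 4.3914
Node 0 (S = 140): V_0 = e^(−0.04)·[0.5816·44.8642 + 0.4184·4.3914] = 26.8360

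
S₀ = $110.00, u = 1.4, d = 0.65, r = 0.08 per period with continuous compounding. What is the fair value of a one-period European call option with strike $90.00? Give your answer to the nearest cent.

Risk-neutral probability p = (e^0.08 − 0.65)/(1.4 − 0.65) = 0.4333/0.7500 = 0.5777
Terminal stock prices: S_u = 154, S_d = 71.5
Terminal payoffs (S − K): max(64, 0) = 64, max(-18.5, 0) = 0
Node 0 (S = 110): V_0 = e^(−0.08)·[0.5777·64.0000 + 0.4223·0.0000] = 34.1311

$34.13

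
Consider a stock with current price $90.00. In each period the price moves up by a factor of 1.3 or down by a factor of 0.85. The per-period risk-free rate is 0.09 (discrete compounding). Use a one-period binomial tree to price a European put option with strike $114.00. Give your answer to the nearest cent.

$16.06

Risk-neutral probability p = (1 + 0.09 − 0.85)/(1.3 − 0.85) = 0.2400/0.4500 = 0.5333
Terminal stock prices: S_u = 117, S_d = 76.5
Terminal payoffs (K − S): max(-3, 0) = 0, max(37.5, 0) = 37.5
Node 0 (S = 90): V_0 = 1/1.09·[0.5333·0.0000 + 0.4667·37.5000] = 16.0550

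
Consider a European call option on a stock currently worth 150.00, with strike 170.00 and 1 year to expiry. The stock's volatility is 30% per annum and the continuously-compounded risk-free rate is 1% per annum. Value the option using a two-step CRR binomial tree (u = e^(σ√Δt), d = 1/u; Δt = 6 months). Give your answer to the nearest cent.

12.36

CRR parameters: u = e^(σ√Δt) = e^(0.3·√0.5) = 1.2363, d = 1/u = 0.8089
Per-period rate: rΔt = 0.01·0.5 = 0.005, so R = e^0.005 = 1.0050
Risk-neutral probability p = (e^0.005 − 0.8089)/(1.2363 − 0.8089) = 0.1962/0.4275 = 0.4589
Terminal stock prices: S_uu = 229.3, S_ud = 150, S_dd = 98.14
Terminal payoffs (S − K): max(59.27, 0) = 59.27, max(-20, 0) = 0, max(-71.86, 0) = 0
Node u (S = 185.4): V_u = e^(−0.005)·[0.4589·59.2698 + 0.5411·0.0000] = 27.0627
Node d (S = 121.3): V_d = e^(−0.005)·[0.4589·0.0000 + 0.5411·0.0000] = 0.0000
Node 0 (S = 150): V_0 = e^(−0.005)·[0.4589·27.0627 + 0.5411·0.0000] = 12.3569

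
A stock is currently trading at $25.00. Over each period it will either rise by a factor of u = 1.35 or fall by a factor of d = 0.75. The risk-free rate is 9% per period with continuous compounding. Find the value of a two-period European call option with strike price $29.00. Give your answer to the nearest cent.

$4.55

Risk-neutral probability p = (e^0.09 − 0.75)/(1.35 − 0.75) = 0.3442/0.6000 = 0.5736
Terminal stock prices: S_uu = 45.56, S_ud = 25.31, S_dd = 14.06
Terminal payoffs (S − K): max(16.56, 0) = 16.56, max(-3.688, 0) = 0, max(-14.94, 0) = 0
Node u (S = 33.75): V_u = e^(−0.09)·[0.5736·16.5625 + 0.4264·0.0000] = 8.6829
Node d (S = 18.75): V_d = e^(−0.09)·[0.5736·0.0000 + 0.4264·0.0000] = 0.0000
Node 0 (S = 25): V_0 = e^(−0.09)·[0.5736·8.6829 + 0.4264·0.0000] = 4.5521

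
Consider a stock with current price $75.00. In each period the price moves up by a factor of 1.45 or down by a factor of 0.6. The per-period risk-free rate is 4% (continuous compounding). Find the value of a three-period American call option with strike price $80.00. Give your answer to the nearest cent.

Risk-neutral probability p = (e^0.04 − 0.6)/(1.45 − 0.6) = 0.4408/0.8500 = 0.5186
Terminal stock prices: S_uuu = 228.6, S_uud = 94.61, S_udd = 39.15, S_ddd = 16.2
Terminal payoffs (S − K): max(148.6, 0) = 148.6, max(14.61, 0) = 14.61, max(-40.85, 0) = 0, max(-63.8, 0) = 0
Node uu (S = 157.7): continuation = e^(−0.04)·[0.5186·148.6469 + 0.4814·14.6125] = 80.8243; exercise value = 77.6875 ≤ continuation, so V_uu = 80.8243
Node ud (S = 65.25): continuation = e^(−0.04)·[0.5186·14.6125 + 0.4814·0.0000] = 7.2809; exercise value = 0.0000 ≤ continuation, so V_ud = 7.2809
Node dd (S = 27): continuation = e^(−0.04)·[0.5186·0.0000 + 0.4814·0.0000] = 0.0000; exercise value = 0.0000 ≤ continuation, so V_dd = 0.0000
Node u (S = 108.8): continuation = e^(−0.04)·[0.5186·80.8243 + 0.4814·7.2809] = 43.6396; exercise value = 28.7500 ≤ continuation, so V_u = 43.6396
Node d (S = 45): continuation = e^(−0.04)·[0.5186·7.2809 + 0.4814·0.0000] = 3.6278; exercise value = 0.0000 ≤ continuation, so V_d = 3.6278
Node 0 (S = 75): continuation = e^(−0.04)·[0.5186·43.6396 + 0.4814·3.6278] = 23.4221; exercise value = 0.0000 ≤ continuation, so V_0 = 23.4221

$23.42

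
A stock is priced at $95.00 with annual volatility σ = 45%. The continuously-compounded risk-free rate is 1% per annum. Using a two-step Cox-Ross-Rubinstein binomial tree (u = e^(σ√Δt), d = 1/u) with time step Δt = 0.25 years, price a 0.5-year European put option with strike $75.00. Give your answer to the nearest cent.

$4.35

CRR parameters: u = e^(σ√Δt) = e^(0.45·√0.25) = 1.2523, d = 1/u = 0.7985
Per-period rate: rΔt = 0.01·0.25 = 0.0025, so R = e^0.0025 = 1.0025
Risk-neutral probability p = (e^0.0025 − 0.7985)/(1.2523 − 0.7985) = 0.2040/0.4538 = 0.4495
Terminal stock prices: S_uu = 149, S_ud = 95, S_dd = 60.57
Terminal payoffs (K − S): max(-73.99, 0) = 0, max(-20, 0) = 0, max(14.43, 0) = 14.43
Node u (S = 119): V_u = e^(−0.0025)·[0.4495·0.0000 + 0.5505·0.0000] = 0.0000
Node d (S = 75.86): V_d = e^(−0.0025)·[0.4495·0.0000 + 0.5505·14.4253] = 7.9213
Node 0 (S = 95): V_0 = e^(−0.0025)·[0.4495·0.0000 + 0.5505·7.9213] = 4.3498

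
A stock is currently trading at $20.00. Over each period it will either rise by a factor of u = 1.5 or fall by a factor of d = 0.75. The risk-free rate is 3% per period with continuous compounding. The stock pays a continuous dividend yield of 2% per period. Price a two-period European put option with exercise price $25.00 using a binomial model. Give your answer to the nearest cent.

Per-period risk-free factor R = e^0.03 = 1.0305; dividend-adjusted growth = e^(0.03−0.02) = 1.0101.
Risk-neutral probability p = (1.0101 − 0.75)/(1.5 − 0.75) = 0.2601/0.7500 = 0.3467
Terminal stock prices: S_uu = 45, S_ud = 22.5, S_dd = 11.25
Terminal payoffs (K − S): max(-20, 0) = 0, max(2.5, 0) = 2.5, max(13.75, 0) = 13.75
Node u (S = 30): V_u = e^(−0.03)·[0.3467·0.0000 + 0.6533·2.5000] = 1.5849
Node d (S = 15): V_d = e^(−0.03)·[0.3467·2.5000 + 0.6533·13.7500] = 9.5582
Node 0 (S = 20): V_0 = e^(−0.03)·[0.3467·1.5849 + 0.6533·9.5582] = 6.5928

$6.59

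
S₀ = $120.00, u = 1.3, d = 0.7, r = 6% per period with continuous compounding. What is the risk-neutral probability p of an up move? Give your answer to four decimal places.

Risk-neutral probability p = (e^0.06 − 0.7)/(1.3 − 0.7) = 0.3618/0.6000 = 0.6031

p = 0.6031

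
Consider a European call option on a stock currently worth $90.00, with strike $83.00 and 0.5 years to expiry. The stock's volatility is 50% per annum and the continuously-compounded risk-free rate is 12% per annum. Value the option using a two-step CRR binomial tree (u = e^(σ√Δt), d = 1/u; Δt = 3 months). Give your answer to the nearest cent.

$18.57

CRR parameters: u = e^(σ√Δt) = e^(0.5·√0.25) = 1.2840, d = 1/u = 0.7788
Per-period rate: rΔt = 0.12·0.25 = 0.03, so R = e^0.03 = 1.0305
Risk-neutral probability p = (e^0.03 − 0.7788)/(1.2840 − 0.7788) = 0.2517/0.5052 = 0.4981
Terminal stock prices: S_uu = 148.4, S_ud = 90, S_dd = 54.59
Terminal payoffs (S − K): max(65.38, 0) = 65.38, max(7, 0) = 7, max(-28.41, 0) = 0
Node u (S = 115.6): V_u = e^(−0.03)·[0.4981·65.3849 + 0.5019·7.0000] = 35.0153
Node d (S = 70.09): V_d = e^(−0.03)·[0.4981·7.0000 + 0.5019·0.0000] = 3.3837
Node 0 (S = 90): V_0 = e^(−0.03)·[0.4981·35.0153 + 0.5019·3.3837] = 18.5738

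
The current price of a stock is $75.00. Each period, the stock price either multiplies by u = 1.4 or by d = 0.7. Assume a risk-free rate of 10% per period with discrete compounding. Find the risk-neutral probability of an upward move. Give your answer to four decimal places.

Risk-neutral probability p = (1 + 0.1 − 0.7)/(1.4 − 0.7) = 0.4000/0.7000 = 0.5714

p = 0.5714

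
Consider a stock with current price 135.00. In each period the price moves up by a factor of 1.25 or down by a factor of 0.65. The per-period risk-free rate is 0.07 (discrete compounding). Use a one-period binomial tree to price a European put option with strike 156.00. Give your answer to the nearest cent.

19.14

Risk-neutral probability p = (1 + 0.07 − 0.65)/(1.25 − 0.65) = 0.4200/0.6000 = 0.7000
Terminal stock prices: S_u = 168.8, S_d = 87.75
Terminal payoffs (K − S): max(-12.75, 0) = 0, max(68.25, 0) = 68.25
Node 0 (S = 135): V_0 = 1/1.07·[0.7000·0.0000 + 0.3000·68.2500] = 19.1355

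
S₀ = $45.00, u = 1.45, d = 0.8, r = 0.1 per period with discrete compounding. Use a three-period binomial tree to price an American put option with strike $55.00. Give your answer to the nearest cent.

Risk-neutral probability p = (1 + 0.1 − 0.8)/(1.45 − 0.8) = 0.3000/0.6500 = 0.4615
Terminal stock prices: S_uuu = 137.2, S_uud = 75.69, S_udd = 41.76, S_ddd = 23.04
Terminal payoffs (K − S): max(-82.19, 0) = 0, max(-20.69, 0) = 0, max(13.24, 0) = 13.24, max(31.96, 0) = 31.96
Node uu (S = 94.61): continuation = 1/1.1·[0.4615·0.0000 + 0.5385·0.0000] = 0.0000; exercise value = 0.0000 ≤ continuation, so V_uu = 0.0000
Node ud (S = 52.2): continuation = 1/1.1·[0.4615·0.0000 + 0.5385·13.2400] = 6.4811; exercise value = 2.8000 ≤ continuation, so V_ud = 6.4811
Node dd (S = 28.8): continuation = 1/1.1·[0.4615·13.2400 + 0.5385·31.9600] = 21.2000; exercise value = 26.2000 > continuation, so V_dd = 26.2000 (exercise)
Node u (S = 65.25): continuation = 1/1.1·[0.4615·0.0000 + 0.5385·6.4811] = 3.1726; exercise value = 0.0000 ≤ continuation, so V_u = 3.1726
Node d (S = 36): continuation = 1/1.1·[0.4615·6.4811 + 0.5385·26.2000] = 15.5445; exercise value = 19.0000 > continuation, so V_d = 19.0000 (exercise)
Node 0 (S = 45): continuation = 1/1.1·[0.4615·3.1726 + 0.5385·19.0000] = 10.6318; exercise value = 10.0000 ≤ continuation, so V_0 = 10.6318

$10.63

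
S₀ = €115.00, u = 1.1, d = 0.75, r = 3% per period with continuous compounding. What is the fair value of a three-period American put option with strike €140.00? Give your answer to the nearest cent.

€25.00

Risk-neutral probability p = (e^0.03 − 0.75)/(1.1 − 0.75) = 0.2805/0.3500 = 0.8013
Terminal stock prices: S_uuu = 153.1, S_uud = 104.4, S_udd = 71.16, S_ddd = 48.52
Terminal payoffs (K − S): max(-13.07, 0) = 0, max(35.64, 0) = 35.64, max(68.84, 0) = 68.84, max(91.48, 0) = 91.48
Node uu (S = 139.2): continuation = e^(−0.03)·[0.8013·0.0000 + 0.1987·35.6375] = 6.8719; exercise value = 0.8500 ≤ continuation, so V_uu = 6.8719
Node ud (S = 94.88): continuation = e^(−0.03)·[0.8013·35.6375 + 0.1987·68.8437] = 40.9874; exercise value = 45.1250 > continuation, so V_ud = 45.1250 (exercise)
Node dd (S = 64.69): continuation = e^(−0.03)·[0.8013·68.8437 + 0.1987·91.4844] = 71.1749; exercise value = 75.3125 > continuation, so V_dd = 75.3125 (exercise)
Node u (S = 126.5): continuation = e^(−0.03)·[0.8013·6.8719 + 0.1987·45.1250] = 14.0451; exercise value = 13.5000 ≤ continuation, so V_u = 14.0451
Node d (S = 86.25): continuation = e^(−0.03)·[0.8013·45.1250 + 0.1987·75.3125] = 49.6124; exercise value = 53.7500 > continuation, so V_d = 53.7500 (exercise)
Node 0 (S = 115): continuation = e^(−0.03)·[0.8013·14.0451 + 0.1987·53.7500] = 21.2863; exercise value = 25.0000 > continuation, so V_0 = 25.0000 (exercise)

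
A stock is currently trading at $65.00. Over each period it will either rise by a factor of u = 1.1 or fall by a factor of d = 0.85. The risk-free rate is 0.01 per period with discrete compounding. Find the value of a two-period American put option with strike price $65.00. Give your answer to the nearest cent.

Risk-neutral probability p = (1 + 0.01 − 0.85)/(1.1 − 0.85) = 0.1600/0.2500 = 0.6400
Terminal stock prices: S_uu = 78.65, S_ud = 60.77, S_dd = 46.96
Terminal payoffs (K − S): max(-13.65, 0) = 0, max(4.225, 0) = 4.225, max(18.04, 0) = 18.04
Node u (S = 71.5): continuation = 1/1.01·[0.6400·0.0000 + 0.3600·4.2250] = 1.5059; exercise value = 0.0000 ≤ continuation, so V_u = 1.5059
Node d (S = 55.25): continuation = 1/1.01·[0.6400·4.2250 + 0.3600·18.0375] = 9.1064; exercise value = 9.7500 > continuation, so V_d = 9.7500 (exercise)
Node 0 (S = 65): continuation = 1/1.01·[0.6400·1.5059 + 0.3600·9.7500] = 4.4295; exercise value = 0.0000 ≤ continuation, so V_0 = 4.4295

$4.43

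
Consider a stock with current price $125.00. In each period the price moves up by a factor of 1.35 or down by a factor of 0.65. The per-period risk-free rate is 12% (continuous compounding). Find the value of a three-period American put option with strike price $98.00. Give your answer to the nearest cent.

$6.16

Risk-neutral probability p = (e^0.12 − 0.65)/(1.35 − 0.65) = 0.4775/0.7000 = 0.6821
Terminal stock prices: S_uuu = 307.5, S_uud = 148.1, S_udd = 71.3, S_ddd = 34.33
Terminal payoffs (K − S): max(-209.5, 0) = 0, max(-50.08, 0) = 0, max(26.7, 0) = 26.7, max(63.67, 0) = 63.67
Node uu (S = 227.8): continuation = e^(−0.12)·[0.6821·0.0000 + 0.3179·0.0000] = 0.0000; exercise value = 0.0000 ≤ continuation, so V_uu = 0.0000
Node ud (S = 109.7): continuation = e^(−0.12)·[0.6821·0.0000 + 0.3179·26.7031] = 7.5281; exercise value = 0.0000 ≤ continuation, so V_ud = 7.5281
Node dd (S = 52.81): continuation = e^(−0.12)·[0.6821·26.7031 + 0.3179·63.6719] = 34.1057; exercise value = 45.1875 > continuation, so V_dd = 45.1875 (exercise)
Node u (S = 168.8): continuation = e^(−0.12)·[0.6821·0.0000 + 0.3179·7.5281] = 2.1223; exercise value = 0.0000 ≤ continuation, so V_u = 2.1223
Node d (S = 81.25): continuation = e^(−0.12)·[0.6821·7.5281 + 0.3179·45.1875] = 17.2937; exercise value = 16.7500 ≤ continuation, so V_d = 17.2937
Node 0 (S = 125): continuation = e^(−0.12)·[0.6821·2.1223 + 0.3179·17.2937] = 6.1594; exercise value = 0.0000 ≤ continuation, so V_0 = 6.1594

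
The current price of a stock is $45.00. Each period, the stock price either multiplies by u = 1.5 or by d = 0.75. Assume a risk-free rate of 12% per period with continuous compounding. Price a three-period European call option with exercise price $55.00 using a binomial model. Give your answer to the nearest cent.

Risk-neutral probability p = (e^0.12 − 0.75)/(1.5 − 0.75) = 0.3775/0.7500 = 0.5033
Terminal stock prices: S_uuu = 151.9, S_uud = 75.94, S_udd = 37.97, S_ddd = 18.98
Terminal payoffs (S − K): max(96.88, 0) = 96.88, max(20.94, 0) = 20.94, max(-17.03, 0) = 0, max(-36.02, 0) = 0
Node uu (S = 101.2): V_uu = e^(−0.12)·[0.5033·96.8750 + 0.4967·20.9375] = 52.4694
Node ud (S = 50.62): V_ud = e^(−0.12)·[0.5033·20.9375 + 0.4967·0.0000] = 9.3468
Node dd (S = 25.31): V_dd = e^(−0.12)·[0.5033·0.0000 + 0.4967·0.0000] = 0.0000
Node u (S = 67.5): V_u = e^(−0.12)·[0.5033·52.4694 + 0.4967·9.3468] = 27.5403
Node d (S = 33.75): V_d = e^(−0.12)·[0.5033·9.3468 + 0.4967·0.0000] = 4.1725
Node 0 (S = 45): V_0 = e^(−0.12)·[0.5033·27.5403 + 0.4967·4.1725] = 14.1324

$14.13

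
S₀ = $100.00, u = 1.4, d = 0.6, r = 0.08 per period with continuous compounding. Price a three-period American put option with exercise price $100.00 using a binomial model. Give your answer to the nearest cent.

Risk-neutral probability p = (e^0.08 − 0.6)/(1.4 − 0.6) = 0.4833/0.8000 = 0.6041
Terminal stock prices: S_uuu = 274.4, S_uud = 117.6, S_udd = 50.4, S_ddd = 21.6
Terminal payoffs (K − S): max(-174.4, 0) = 0, max(-17.6, 0) = 0, max(49.6, 0) = 49.6, max(78.4, 0) = 78.4
Node uu (S = 196): continuation = e^(−0.08)·[0.6041·0.0000 + 0.3959·0.0000] = 0.0000; exercise value = 0.0000 ≤ continuation, so V_uu = 0.0000
Node ud (S = 84): continuation = e^(−0.08)·[0.6041·0.0000 + 0.3959·49.6000] = 18.1265; exercise value = 16.0000 ≤ continuation, so V_ud = 18.1265
Node dd (S = 36): continuation = e^(−0.08)·[0.6041·49.6000 + 0.3959·78.4000] = 56.3116; exercise value = 64.0000 > continuation, so V_dd = 64.0000 (exercise)
Node u (S = 140): continuation = e^(−0.08)·[0.6041·0.0000 + 0.3959·18.1265] = 6.6244; exercise value = 0.0000 ≤ continuation, so V_u = 6.6244
Node d (S = 60): continuation = e^(−0.08)·[0.6041·18.1265 + 0.3959·64.0000] = 33.4975; exercise value = 40.0000 > continuation, so V_d = 40.0000 (exercise)
Node 0 (S = 100): continuation = e^(−0.08)·[0.6041·6.6244 + 0.3959·40.0000] = 18.3123; exercise value = 0.0000 ≤ continuation, so V_0 = 18.3123

$18.31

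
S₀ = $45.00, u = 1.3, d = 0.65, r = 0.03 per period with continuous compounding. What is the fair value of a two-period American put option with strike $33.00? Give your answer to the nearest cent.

Risk-neutral probability p = (e^0.03 − 0.65)/(1.3 − 0.65) = 0.3805/0.6500 = 0.5853
Terminal stock prices: S_uu = 76.05, S_ud = 38.02, S_dd = 19.01
Terminal payoffs (K − S): max(-43.05, 0) = 0, max(-5.025, 0) = 0, max(13.99, 0) = 13.99
Node u (S = 58.5): continuation = e^(−0.03)·[0.5853·0.0000 + 0.4147·0.0000] = 0.0000; exercise value = 0.0000 ≤ continuation, so V_u = 0.0000
Node d (S = 29.25): continuation = e^(−0.03)·[0.5853·0.0000 + 0.4147·13.9875] = 5.6290; exercise value = 3.7500 ≤ continuation, so V_d = 5.6290
Node 0 (S = 45): continuation = e^(−0.03)·[0.5853·0.0000 + 0.4147·5.6290] = 2.2653; exercise value = 0.0000 ≤ continuation, so V_0 = 2.2653

$2.27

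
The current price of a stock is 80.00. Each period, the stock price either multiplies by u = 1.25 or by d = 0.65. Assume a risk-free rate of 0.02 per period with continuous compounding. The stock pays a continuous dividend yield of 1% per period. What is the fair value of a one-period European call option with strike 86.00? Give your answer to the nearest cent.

8.23

Per-period risk-free factor R = e^0.02 = 1.0202; dividend-adjusted growth = e^(0.02−0.01) = 1.0101.
Risk-neutral probability p = (1.0101 − 0.65)/(1.25 − 0.65) = 0.3601/0.6000 = 0.6001
Terminal stock prices: S_u = 100, S_d = 52
Terminal payoffs (S − K): max(14, 0) = 14, max(-34, 0) = 0
Node 0 (S = 80): V_0 = e^(−0.02)·[0.6001·14.0000 + 0.3999·0.0000] = 8.2348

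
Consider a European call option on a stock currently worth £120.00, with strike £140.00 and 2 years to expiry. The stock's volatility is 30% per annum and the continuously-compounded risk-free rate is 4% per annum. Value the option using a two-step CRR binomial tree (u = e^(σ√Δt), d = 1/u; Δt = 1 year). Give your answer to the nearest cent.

CRR parameters: u = e^(σ√Δt) = e^(0.3·√1) = 1.3499, d = 1/u = 0.7408
Per-period rate: rΔt = 0.04·1 = 0.04, so R = e^0.04 = 1.0408
Risk-neutral probability p = (e^0.04 − 0.7408)/(1.3499 − 0.7408) = 0.3000/0.6090 = 0.4926
Terminal stock prices: S_uu = 218.7, S_ud = 120, S_dd = 65.86
Terminal payoffs (S − K): max(78.65, 0) = 78.65, max(-20, 0) = 0, max(-74.14, 0) = 0
Node u (S = 162): V_u = e^(−0.04)·[0.4926·78.6543 + 0.5074·0.0000] = 37.2233
Node d (S = 88.9): V_d = e^(−0.04)·[0.4926·0.0000 + 0.5074·0.0000] = 0.0000
Node 0 (S = 120): V_0 = e^(−0.04)·[0.4926·37.2233 + 0.5074·0.0000] = 17.6160

£17.62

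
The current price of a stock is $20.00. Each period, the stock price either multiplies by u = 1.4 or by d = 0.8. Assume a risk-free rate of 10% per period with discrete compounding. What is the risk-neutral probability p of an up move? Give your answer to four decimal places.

Risk-neutral probability p = (1 + 0.1 − 0.8)/(1.4 − 0.8) = 0.3000/0.6000 = 0.5000

p = 0.5000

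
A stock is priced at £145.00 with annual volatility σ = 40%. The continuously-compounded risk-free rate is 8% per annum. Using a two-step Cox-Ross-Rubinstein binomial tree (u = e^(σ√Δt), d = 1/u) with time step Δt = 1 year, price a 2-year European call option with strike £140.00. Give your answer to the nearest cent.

CRR parameters: u = e^(σ√Δt) = e^(0.4·√1) = 1.4918, d = 1/u = 0.6703
Per-period rate: rΔt = 0.08·1 = 0.08, so R = e^0.08 = 1.0833
Risk-neutral probability p = (e^0.08 − 0.6703)/(1.4918 − 0.6703) = 0.4130/0.8215 = 0.5027
Terminal stock prices: S_uu = 322.7, S_ud = 145, S_dd = 65.15
Terminal payoffs (S − K): max(182.7, 0) = 182.7, max(5, 0) = 5, max(-74.85, 0) = 0
Node u (S = 216.3): V_u = e^(−0.08)·[0.5027·182.7034 + 0.4973·5.0000] = 87.0783
Node d (S = 97.2): V_d = e^(−0.08)·[0.5027·5.0000 + 0.4973·0.0000] = 2.3202
Node 0 (S = 145): V_0 = e^(−0.08)·[0.5027·87.0783 + 0.4973·2.3202] = 41.4736

£41.47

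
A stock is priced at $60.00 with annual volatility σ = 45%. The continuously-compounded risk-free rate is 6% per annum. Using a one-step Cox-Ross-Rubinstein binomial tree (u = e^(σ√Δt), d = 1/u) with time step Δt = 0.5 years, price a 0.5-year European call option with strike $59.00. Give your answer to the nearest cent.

$10.67

CRR parameters: u = e^(σ√Δt) = e^(0.45·√0.5) = 1.3746, d = 1/u = 0.7275
Per-period rate: rΔt = 0.06·0.5 = 0.03, so R = e^0.03 = 1.0305
Risk-neutral probability p = (e^0.03 − 0.7275)/(1.3746 − 0.7275) = 0.3030/0.6472 = 0.4682
Terminal stock prices: S_u = 82.48, S_d = 43.65
Terminal payoffs (S − K): max(23.48, 0) = 23.48, max(-15.35, 0) = 0
Node 0 (S = 60): V_0 = e^(−0.03)·[0.4682·23.4789 + 0.5318·0.0000] = 10.6673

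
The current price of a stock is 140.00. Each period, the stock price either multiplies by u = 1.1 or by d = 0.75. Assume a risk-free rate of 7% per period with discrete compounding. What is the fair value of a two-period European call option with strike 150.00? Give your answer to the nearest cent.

Risk-neutral probability p = (1 + 0.07 − 0.75)/(1.1 − 0.75) = 0.3200/0.3500 = 0.9143
Terminal stock prices: S_uu = 169.4, S_ud = 115.5, S_dd = 78.75
Terminal payoffs (S − K): max(19.4, 0) = 19.4, max(-34.5, 0) = 0, max(-71.25, 0) = 0
Node u (S = 154): V_u = 1/1.07·[0.9143·19.4000 + 0.0857·0.0000] = 16.5768
Node d (S = 105): V_d = 1/1.07·[0.9143·0.0000 + 0.0857·0.0000] = 0.0000
Node 0 (S = 140): V_0 = 1/1.07·[0.9143·16.5768 + 0.0857·0.0000] = 14.1644

14.16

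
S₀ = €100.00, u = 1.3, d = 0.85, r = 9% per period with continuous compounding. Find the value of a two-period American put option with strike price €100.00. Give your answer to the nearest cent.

€6.27

Risk-neutral probability p = (e^0.09 − 0.85)/(1.3 − 0.85) = 0.2442/0.4500 = 0.5426
Terminal stock prices: S_uu = 169, S_ud = 110.5, S_dd = 72.25
Terminal payoffs (K − S): max(-69, 0) = 0, max(-10.5, 0) = 0, max(27.75, 0) = 27.75
Node u (S = 130): continuation = e^(−0.09)·[0.5426·0.0000 + 0.4574·0.0000] = 0.0000; exercise value = 0.0000 ≤ continuation, so V_u = 0.0000
Node d (S = 85): continuation = e^(−0.09)·[0.5426·0.0000 + 0.4574·27.7500] = 11.6002; exercise value = 15.0000 > continuation, so V_d = 15.0000 (exercise)
Node 0 (S = 100): continuation = e^(−0.09)·[0.5426·0.0000 + 0.4574·15.0000] = 6.2704; exercise value = 0.0000 ≤ continuation, so V_0 = 6.2704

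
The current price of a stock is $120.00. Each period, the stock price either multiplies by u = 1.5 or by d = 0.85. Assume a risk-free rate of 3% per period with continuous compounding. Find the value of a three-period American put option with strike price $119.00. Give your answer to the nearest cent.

Risk-neutral probability p = (e^0.03 − 0.85)/(1.5 − 0.85) = 0.1805/0.6500 = 0.2776
Terminal stock prices: S_uuu = 405, S_uud = 229.5, S_udd = 130, S_ddd = 73.69
Terminal payoffs (K − S): max(-286, 0) = 0, max(-110.5, 0) = 0, max(-11.05, 0) = 0, max(45.31, 0) = 45.31
Node uu (S = 270): continuation = e^(−0.03)·[0.2776·0.0000 + 0.7224·0.0000] = 0.0000; exercise value = 0.0000 ≤ continuation, so V_uu = 0.0000
Node ud (S = 153): continuation = e^(−0.03)·[0.2776·0.0000 + 0.7224·0.0000] = 0.0000; exercise value = 0.0000 ≤ continuation, so V_ud = 0.0000
Node dd (S = 86.7): continuation = e^(−0.03)·[0.2776·0.0000 + 0.7224·45.3050] = 31.7601; exercise value = 32.3000 > continuation, so V_dd = 32.3000 (exercise)
Node u (S = 180): continuation = e^(−0.03)·[0.2776·0.0000 + 0.7224·0.0000] = 0.0000; exercise value = 0.0000 ≤ continuation, so V_u = 0.0000
Node d (S = 102): continuation = e^(−0.03)·[0.2776·0.0000 + 0.7224·32.3000] = 22.6432; exercise value = 17.0000 ≤ continuation, so V_d = 22.6432
Node 0 (S = 120): continuation = e^(−0.03)·[0.2776·0.0000 + 0.7224·22.6432] = 15.8735; exercise value = 0.0000 ≤ continuation, so V_0 = 15.8735

$15.87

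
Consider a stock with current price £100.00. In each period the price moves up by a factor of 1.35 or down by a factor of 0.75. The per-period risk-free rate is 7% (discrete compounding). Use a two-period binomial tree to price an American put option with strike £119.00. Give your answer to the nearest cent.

£23.05

Risk-neutral probability p = (1 + 0.07 − 0.75)/(1.35 − 0.75) = 0.3200/0.6000 = 0.5333
Terminal stock prices: S_uu = 182.3, S_ud = 101.2, S_dd = 56.25
Terminal payoffs (K − S): max(-63.25, 0) = 0, max(17.75, 0) = 17.75, max(62.75, 0) = 62.75
Node u (S = 135): continuation = 1/1.07·[0.5333·0.0000 + 0.4667·17.7500] = 7.7414; exercise value = 0.0000 ≤ continuation, so V_u = 7.7414
Node d (S = 75): continuation = 1/1.07·[0.5333·17.7500 + 0.4667·62.7500] = 36.2150; exercise value = 44.0000 > continuation, so V_d = 44.0000 (exercise)
Node 0 (S = 100): continuation = 1/1.07·[0.5333·7.7414 + 0.4667·44.0000] = 23.0487; exercise value = 19.0000 ≤ continuation, so V_0 = 23.0487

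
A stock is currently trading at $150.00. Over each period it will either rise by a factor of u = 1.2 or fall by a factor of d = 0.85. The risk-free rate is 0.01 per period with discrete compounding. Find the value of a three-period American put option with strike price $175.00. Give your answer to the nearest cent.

$31.41

Risk-neutral probability p = (1 + 0.01 − 0.85)/(1.2 − 0.85) = 0.1600/0.3500 = 0.4571
Terminal stock prices: S_uuu = 259.2, S_uud = 183.6, S_udd = 130, S_ddd = 92.12
Terminal payoffs (K − S): max(-84.2, 0) = 0, max(-8.6, 0) = 0, max(44.95, 0) = 44.95, max(82.88, 0) = 82.88
Node uu (S = 216): continuation = 1/1.01·[0.4571·0.0000 + 0.5429·0.0000] = 0.0000; exercise value = 0.0000 ≤ continuation, so V_uu = 0.0000
Node ud (S = 153): continuation = 1/1.01·[0.4571·0.0000 + 0.5429·44.9500] = 24.1598; exercise value = 22.0000 ≤ continuation, so V_ud = 24.1598
Node dd (S = 108.4): continuation = 1/1.01·[0.4571·44.9500 + 0.5429·82.8813] = 64.8923; exercise value = 66.6250 > continuation, so V_dd = 66.6250 (exercise)
Node u (S = 180): continuation = 1/1.01·[0.4571·0.0000 + 0.5429·24.1598] = 12.9855; exercise value = 0.0000 ≤ continuation, so V_u = 12.9855
Node d (S = 127.5): continuation = 1/1.01·[0.4571·24.1598 + 0.5429·66.6250] = 46.7449; exercise value = 47.5000 > continuation, so V_d = 47.5000 (exercise)
Node 0 (S = 150): continuation = 1/1.01·[0.4571·12.9855 + 0.5429·47.5000] = 31.4079; exercise value = 25.0000 ≤ continuation, so V_0 = 31.4079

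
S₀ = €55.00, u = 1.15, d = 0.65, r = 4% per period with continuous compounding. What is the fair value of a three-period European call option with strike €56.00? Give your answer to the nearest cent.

Risk-neutral probability p = (e^0.04 − 0.65)/(1.15 − 0.65) = 0.3908/0.5000 = 0.7816
Terminal stock prices: S_uuu = 83.65, S_uud = 47.28, S_udd = 26.72, S_ddd = 15.1
Terminal payoffs (S − K): max(27.65, 0) = 27.65, max(-8.721, 0) = 0, max(-29.28, 0) = 0, max(-40.9, 0) = 0
Node uu (S = 72.74): V_uu = e^(−0.04)·[0.7816·27.6481 + 0.2184·0.0000] = 20.7630
Node ud (S = 41.11): V_ud = e^(−0.04)·[0.7816·0.0000 + 0.2184·0.0000] = 0.0000
Node dd (S = 23.24): V_dd = e^(−0.04)·[0.7816·0.0000 + 0.2184·0.0000] = 0.0000
Node u (S = 63.25): V_u = e^(−0.04)·[0.7816·20.7630 + 0.2184·0.0000] = 15.5925
Node d (S = 35.75): V_d = e^(−0.04)·[0.7816·0.0000 + 0.2184·0.0000] = 0.0000
Node 0 (S = 55): V_0 = e^(−0.04)·[0.7816·15.5925 + 0.2184·0.0000] = 11.7095

€11.71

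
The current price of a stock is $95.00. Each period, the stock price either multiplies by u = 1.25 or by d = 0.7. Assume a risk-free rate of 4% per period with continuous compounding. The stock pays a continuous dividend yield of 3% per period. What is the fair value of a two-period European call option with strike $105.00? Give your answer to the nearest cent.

Per-period risk-free factor R = e^0.04 = 1.0408; dividend-adjusted growth = e^(0.04−0.03) = 1.0101.
Risk-neutral probability p = (1.0101 − 0.7)/(1.25 − 0.7) = 0.3101/0.5500 = 0.5637
Terminal stock prices: S_uu = 148.4, S_ud = 83.12, S_dd = 46.55
Terminal payoffs (S − K): max(43.44, 0) = 43.44, max(-21.88, 0) = 0, max(-58.45, 0) = 0
Node u (S = 118.8): V_u = e^(−0.04)·[0.5637·43.4375 + 0.4363·0.0000] = 23.5268
Node d (S = 66.5): V_d = e^(−0.04)·[0.5637·0.0000 + 0.4363·0.0000] = 0.0000
Node 0 (S = 95): V_0 = e^(−0.04)·[0.5637·23.5268 + 0.4363·0.0000] = 12.7427

$12.74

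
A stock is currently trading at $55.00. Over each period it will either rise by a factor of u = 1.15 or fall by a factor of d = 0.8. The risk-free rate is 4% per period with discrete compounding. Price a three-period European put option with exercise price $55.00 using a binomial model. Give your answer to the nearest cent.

$3.36

Risk-neutral probability p = (1 + 0.04 − 0.8)/(1.15 − 0.8) = 0.2400/0.3500 = 0.6857
Terminal stock prices: S_uuu = 83.65, S_uud = 58.19, S_udd = 40.48, S_ddd = 28.16
Terminal payoffs (K − S): max(-28.65, 0) = 0, max(-3.19, 0) = 0, max(14.52, 0) = 14.52, max(26.84, 0) = 26.84
Node uu (S = 72.74): V_uu = 1/1.04·[0.6857·0.0000 + 0.3143·0.0000] = 0.0000
Node ud (S = 50.6): V_ud = 1/1.04·[0.6857·0.0000 + 0.3143·14.5200] = 4.3879
Node dd (S = 35.2): V_dd = 1/1.04·[0.6857·14.5200 + 0.3143·26.8400] = 17.6846
Node u (S = 63.25): V_u = 1/1.04·[0.6857·0.0000 + 0.3143·4.3879] = 1.3260
Node d (S = 44): V_d = 1/1.04·[0.6857·4.3879 + 0.3143·17.6846] = 8.2374
Node 0 (S = 55): V_0 = 1/1.04·[0.6857·1.3260 + 0.3143·8.2374] = 3.3636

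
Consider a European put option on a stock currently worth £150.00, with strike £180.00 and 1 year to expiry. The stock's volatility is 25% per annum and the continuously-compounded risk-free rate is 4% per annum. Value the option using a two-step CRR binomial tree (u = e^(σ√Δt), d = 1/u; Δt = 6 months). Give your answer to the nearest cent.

£31.43

CRR parameters: u = e^(σ√Δt) = e^(0.25·√0.5) = 1.1934, d = 1/u = 0.8380
Per-period rate: rΔt = 0.04·0.5 = 0.02, so R = e^0.02 = 1.0202
Risk-neutral probability p = (e^0.02 − 0.8380)/(1.1934 − 0.8380) = 0.1822/0.3554 = 0.5128
Terminal stock prices: S_uu = 213.6, S_ud = 150, S_dd = 105.3
Terminal payoffs (K − S): max(-33.62, 0) = 0, max(30, 0) = 30, max(74.67, 0) = 74.67
Node u (S = 179): V_u = e^(−0.02)·[0.5128·0.0000 + 0.4872·30.0000] = 14.3277
Node d (S = 125.7): V_d = e^(−0.02)·[0.5128·30.0000 + 0.4872·74.6717] = 50.7407
Node 0 (S = 150): V_0 = e^(−0.02)·[0.5128·14.3277 + 0.4872·50.7407] = 31.4345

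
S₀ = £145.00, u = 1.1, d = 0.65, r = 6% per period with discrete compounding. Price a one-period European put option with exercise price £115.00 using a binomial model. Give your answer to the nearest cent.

Risk-neutral probability p = (1 + 0.06 − 0.65)/(1.1 − 0.65) = 0.4100/0.4500 = 0.9111
Terminal stock prices: S_u = 159.5, S_d = 94.25
Terminal payoffs (K − S): max(-44.5, 0) = 0, max(20.75, 0) = 20.75
Node 0 (S = 145): V_0 = 1/1.06·[0.9111·0.0000 + 0.0889·20.7500] = 1.7400

£1.74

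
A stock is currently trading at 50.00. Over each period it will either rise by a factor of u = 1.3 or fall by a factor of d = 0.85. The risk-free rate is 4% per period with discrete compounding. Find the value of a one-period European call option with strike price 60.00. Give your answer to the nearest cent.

2.03

Risk-neutral probability p = (1 + 0.04 − 0.85)/(1.3 − 0.85) = 0.1900/0.4500 = 0.4222
Terminal stock prices: S_u = 65, S_d = 42.5
Terminal payoffs (S − K): max(5, 0) = 5, max(-17.5, 0) = 0
Node 0 (S = 50): V_0 = 1/1.04·[0.4222·5.0000 + 0.5778·0.0000] = 2.0299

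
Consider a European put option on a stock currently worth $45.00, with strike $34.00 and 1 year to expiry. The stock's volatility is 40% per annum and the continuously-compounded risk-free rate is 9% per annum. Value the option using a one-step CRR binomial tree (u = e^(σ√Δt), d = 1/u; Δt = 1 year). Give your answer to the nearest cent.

$1.70

CRR parameters: u = e^(σ√Δt) = e^(0.4·√1) = 1.4918, d = 1/u = 0.6703
Per-period rate: rΔt = 0.09·1 = 0.09, so R = e^0.09 = 1.0942
Risk-neutral probability p = (e^0.09 − 0.6703)/(1.4918 − 0.6703) = 0.4239/0.8215 = 0.5159
Terminal stock prices: S_u = 67.13, S_d = 30.16
Terminal payoffs (K − S): max(-33.13, 0) = 0, max(3.836, 0) = 3.836
Node 0 (S = 45): V_0 = e^(−0.09)·[0.5159·0.0000 + 0.4841·3.8356] = 1.6968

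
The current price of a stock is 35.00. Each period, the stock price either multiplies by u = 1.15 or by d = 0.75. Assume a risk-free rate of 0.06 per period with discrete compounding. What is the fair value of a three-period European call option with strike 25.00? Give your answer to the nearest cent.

14.34

Risk-neutral probability p = (1 + 0.06 − 0.75)/(1.15 − 0.75) = 0.3100/0.4000 = 0.7750
Terminal stock prices: S_uuu = 53.23, S_uud = 34.72, S_udd = 22.64, S_ddd = 14.77
Terminal payoffs (S − K): max(28.23, 0) = 28.23, max(9.716, 0) = 9.716, max(-2.359, 0) = 0, max(-10.23, 0) = 0
Node uu (S = 46.29): V_uu = 1/1.06·[0.7750·28.2306 + 0.2250·9.7156] = 22.7026
Node ud (S = 30.19): V_ud = 1/1.06·[0.7750·9.7156 + 0.2250·0.0000] = 7.1034
Node dd (S = 19.69): V_dd = 1/1.06·[0.7750·0.0000 + 0.2250·0.0000] = 0.0000
Node u (S = 40.25): V_u = 1/1.06·[0.7750·22.7026 + 0.2250·7.1034] = 18.1064
Node d (S = 26.25): V_d = 1/1.06·[0.7750·7.1034 + 0.2250·0.0000] = 5.1935
Node 0 (S = 35): V_0 = 1/1.06·[0.7750·18.1064 + 0.2250·5.1935] = 14.3406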